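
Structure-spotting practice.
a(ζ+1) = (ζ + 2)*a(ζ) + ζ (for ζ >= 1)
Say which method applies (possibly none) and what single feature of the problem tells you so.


Verdict: a summation factor — the coefficient ζ + 2 drifts with the index, so no fixed root exists; normalizing by the cumulative product telescopes it.


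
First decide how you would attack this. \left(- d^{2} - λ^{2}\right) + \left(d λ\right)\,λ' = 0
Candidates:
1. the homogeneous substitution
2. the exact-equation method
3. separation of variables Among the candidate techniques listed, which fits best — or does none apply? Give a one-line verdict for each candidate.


Method: the homogeneous substitution — the slope's numerator and denominator have matching total degree, so it depends only on λ/d and the ratio substitution collapses it. A Bernoulli substitution is a fair alternative on this equation directly; the homogeneous reading takes it as given.
- the homogeneous substitution: a fit — the right tool for this form.
- the exact-equation method: no potential function has this form as its differential, as written.
- separation of variables: no algebra isolates the independent variable on one side and the unknown on the other.


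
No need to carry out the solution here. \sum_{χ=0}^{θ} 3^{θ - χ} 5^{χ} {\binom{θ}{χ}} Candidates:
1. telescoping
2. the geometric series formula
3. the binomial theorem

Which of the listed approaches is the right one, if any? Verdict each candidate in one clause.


Best approach: the binomial theorem — binomial coefficients against complementary powers of 5 and 3: recognize the binomial expansion and resum.
- telescoping: computed from the summand as displayed, the partial sums build up without the pairwise collapse telescoping exploits.
- the geometric series formula — the term-to-term ratio changes with the index, so the geometric formula cannot close it.
- the binomial theorem: yes — fits the structure here.


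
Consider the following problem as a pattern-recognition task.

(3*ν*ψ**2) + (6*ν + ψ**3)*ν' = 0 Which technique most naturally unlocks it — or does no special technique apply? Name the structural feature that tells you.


Verdict: the exact-equation method — 3*ν*ψ**2 and 6*ν + ψ**3 pass the exactness check on the nose, so no integrating factor in ψ or ν is needed at all.


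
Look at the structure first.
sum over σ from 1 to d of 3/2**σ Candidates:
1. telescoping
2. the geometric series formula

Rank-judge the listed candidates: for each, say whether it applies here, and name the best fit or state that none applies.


Method: the geometric series formula — consecutive terms stand in a fixed index-free ratio — the geometric sum formula closes it.
- telescoping — neither a shifted-difference shape nor integer-spaced poles are present.
- the geometric series formula — a fit — the right tool for this form.


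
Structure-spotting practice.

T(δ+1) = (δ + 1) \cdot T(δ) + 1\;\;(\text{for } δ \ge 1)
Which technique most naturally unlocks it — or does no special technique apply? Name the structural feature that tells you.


Diagnosis: a summation factor — an index-dependent multiplier δ + 1 rules out characteristic roots; a summation factor converts it to a pure difference.


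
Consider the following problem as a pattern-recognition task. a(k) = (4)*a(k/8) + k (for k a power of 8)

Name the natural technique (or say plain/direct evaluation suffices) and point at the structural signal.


Verdict: the master substitution — the argument shrinks by the factor 8, so measure the index on a logarithmic scale and the recursion becomes a shift.


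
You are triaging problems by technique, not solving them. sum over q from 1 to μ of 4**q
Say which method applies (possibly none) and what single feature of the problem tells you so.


Method: the geometric series formula — each summand is the previous one scaled by 4; that constant multiplier is itself the geometric structure.


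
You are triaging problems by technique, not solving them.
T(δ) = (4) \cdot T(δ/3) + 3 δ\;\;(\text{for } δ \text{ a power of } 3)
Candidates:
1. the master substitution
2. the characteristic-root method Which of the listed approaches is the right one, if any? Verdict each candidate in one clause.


Best approach: the master substitution — the argument contracts 3-fold per step: reindex δ exponentially and solve the linear recurrence in the new index.
- the master substitution — yes — fits the structure here.
- the characteristic-root method — a divided-index call is not the fixed-shift linear shape that characteristic roots solve.


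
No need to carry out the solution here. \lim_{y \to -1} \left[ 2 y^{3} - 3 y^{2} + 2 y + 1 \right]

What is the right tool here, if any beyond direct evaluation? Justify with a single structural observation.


Technique: no special technique — the expression is continuous at the evaluation point — substitute directly; no indeterminate form appears.


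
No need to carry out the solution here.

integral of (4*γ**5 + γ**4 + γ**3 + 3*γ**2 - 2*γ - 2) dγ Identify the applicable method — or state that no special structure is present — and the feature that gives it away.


Method: no special technique — scan for structure and find none: constant multiples of powers of γ, integrate directly.


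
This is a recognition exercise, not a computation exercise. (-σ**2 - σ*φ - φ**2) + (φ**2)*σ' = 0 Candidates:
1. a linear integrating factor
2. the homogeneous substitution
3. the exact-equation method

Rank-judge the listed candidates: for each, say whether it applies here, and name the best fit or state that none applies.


Method: the homogeneous substitution — the slope's numerator and denominator have matching total degree, so it depends only on σ/φ and the ratio substitution collapses it.
- a linear integrating factor — a nonlinear term in the unknown puts this outside the integrating-factor template.
- the homogeneous substitution — applies; the problem has the shape this method handles.
- the exact-equation method — the cross partial derivatives disagree, so no single potential exists.


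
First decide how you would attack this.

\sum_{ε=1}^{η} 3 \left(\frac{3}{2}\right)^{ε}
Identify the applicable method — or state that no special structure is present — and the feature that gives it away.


Diagnosis: the geometric series formula — check a ratio of consecutive terms: it is \frac{3}{2}, independent of the index, so the geometric formula closes the sum.


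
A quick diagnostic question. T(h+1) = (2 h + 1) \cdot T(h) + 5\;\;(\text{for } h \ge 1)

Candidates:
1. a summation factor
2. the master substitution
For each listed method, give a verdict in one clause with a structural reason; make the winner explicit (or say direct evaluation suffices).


Best approach: a summation factor — with the index-dependent coefficient 2 h + 1, dividing by the cumulative product turns the left side into a pure difference.
- a summation factor: yes — fits the structure here.
- the master substitution — no fixed divisor shrinks the index between calls.


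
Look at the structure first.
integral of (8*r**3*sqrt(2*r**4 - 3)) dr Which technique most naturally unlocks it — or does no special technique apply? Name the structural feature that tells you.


Method: u-substitution — viewed as a product, the integrand is a composition evaluated at 2*r**4 - 3 times (a constant multiple of) that inner expression's derivative, so u = 2*r**4 - 3 makes it elementary.


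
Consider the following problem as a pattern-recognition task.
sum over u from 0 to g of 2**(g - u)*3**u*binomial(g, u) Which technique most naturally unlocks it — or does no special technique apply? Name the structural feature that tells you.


Verdict: the binomial theorem — the binomial coefficients weight matched powers of 3 and 2, which is exactly the expansion of a binomial power.


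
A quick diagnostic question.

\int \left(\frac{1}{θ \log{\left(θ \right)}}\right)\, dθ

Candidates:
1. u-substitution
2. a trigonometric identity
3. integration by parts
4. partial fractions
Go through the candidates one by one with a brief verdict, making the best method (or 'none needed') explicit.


Technique: u-substitution — viewed as a product, the integrand is a composition evaluated at \log{\left(θ \right)} times (a constant multiple of) that inner expression's derivative, so u = \log{\left(θ \right)} makes it elementary.
- u-substitution — yes — fits the structure here.
- a trigonometric identity — with no trigonometric functions present, identity rewriting has no target.
- integration by parts: the nonconstant-polynomial-times-standard-kernel pattern (an exp, sine, cosine, or logarithm partner) is absent.
- partial fractions — the expression is not a ratio of polynomials that decomposes further.


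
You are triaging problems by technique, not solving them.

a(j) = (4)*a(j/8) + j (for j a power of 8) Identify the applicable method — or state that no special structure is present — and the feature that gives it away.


Technique: the master substitution — divide-the-index recursion (j/8 inside the call) straightens out once the index is rewritten as 8^m.


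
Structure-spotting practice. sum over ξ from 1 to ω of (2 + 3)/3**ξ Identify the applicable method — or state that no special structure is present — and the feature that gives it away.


Verdict: the geometric series formula — consecutive terms stand in a fixed index-free ratio — the geometric sum formula closes it.


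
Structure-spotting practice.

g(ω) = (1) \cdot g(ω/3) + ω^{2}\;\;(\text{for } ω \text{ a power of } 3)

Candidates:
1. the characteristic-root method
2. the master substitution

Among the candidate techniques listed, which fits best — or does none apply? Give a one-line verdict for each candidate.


Best approach: the master substitution — the argument shrinks by the factor 3, so measure the index on a logarithmic scale and the recursion becomes a shift.
- the characteristic-root method: a divided-index call is not the fixed-shift linear shape that characteristic roots solve.
- the master substitution — a fit — the right tool for this form.


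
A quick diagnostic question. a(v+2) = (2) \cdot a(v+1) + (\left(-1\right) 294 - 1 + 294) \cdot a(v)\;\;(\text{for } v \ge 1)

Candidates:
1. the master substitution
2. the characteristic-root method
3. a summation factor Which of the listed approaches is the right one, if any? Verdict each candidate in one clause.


Method: the characteristic-root method — every coefficient is a fixed number and the forcing is zero — substitute r^v and read off the root equation.
- the master substitution — this is shift-type recursion, outside the divide-and-conquer template.
- the characteristic-root method: applicable, and directly so.
- a summation factor — the recurrence reaches back more than one step, outside the first-order family a summation factor normalizes.


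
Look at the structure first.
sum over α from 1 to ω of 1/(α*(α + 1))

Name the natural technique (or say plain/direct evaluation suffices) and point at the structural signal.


Verdict: telescoping — 1/(α*(α + 1)) decomposes into shift-paired simple fractions; the series telescopes to finitely many boundary pieces.


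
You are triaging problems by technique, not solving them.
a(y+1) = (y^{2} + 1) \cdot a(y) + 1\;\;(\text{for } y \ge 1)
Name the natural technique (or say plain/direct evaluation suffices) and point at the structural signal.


Technique: a summation factor — first-order, linear, moving coefficient y^{2} + 1: the discrete analogue of an integrating factor handles it.


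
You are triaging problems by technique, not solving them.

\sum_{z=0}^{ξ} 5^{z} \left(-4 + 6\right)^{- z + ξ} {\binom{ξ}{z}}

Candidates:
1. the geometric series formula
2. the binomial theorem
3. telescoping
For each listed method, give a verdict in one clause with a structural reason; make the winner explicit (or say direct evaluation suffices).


Diagnosis: the binomial theorem — the binomial coefficients weight matched powers of 5 and (-4 + 6), which is exactly the expansion of a binomial power.
- the geometric series formula: dividing successive terms gives an index-dependent quantity, not a constant.
- the binomial theorem: yes, a natural case for it.
- telescoping — writing out consecutive terms as given produces no pairwise cancellation.


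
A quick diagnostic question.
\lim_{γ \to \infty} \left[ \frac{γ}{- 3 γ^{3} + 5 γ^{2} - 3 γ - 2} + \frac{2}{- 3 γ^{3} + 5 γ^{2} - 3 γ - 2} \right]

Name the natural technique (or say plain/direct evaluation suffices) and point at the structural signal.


Verdict: dominant-term comparison — as γ grows, only the highest-degree terms matter — compare leading terms and read the limit off. Viewed as a single quotient this is an ∞/∞ form — an at-infinity application of l'Hôpital's rule would also resolve it; comparing leading growth reads the answer without differentiating.


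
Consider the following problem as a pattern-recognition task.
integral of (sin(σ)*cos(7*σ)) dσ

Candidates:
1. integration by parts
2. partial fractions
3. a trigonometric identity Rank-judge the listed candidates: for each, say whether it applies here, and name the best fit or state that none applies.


Verdict: a trigonometric identity — mixed-frequency products such as sin(σ)*cos(7*σ) are designed for the product-to-sum formula.
- integration by parts: not the fit here: there is no polynomial factor to ladder down — parts can still close the trigonometric product by recursion, though the identity rewrite is the direct route.
- partial fractions — there is no rational-function structure to decompose.
- a trigonometric identity: a fit — the right tool for this form.


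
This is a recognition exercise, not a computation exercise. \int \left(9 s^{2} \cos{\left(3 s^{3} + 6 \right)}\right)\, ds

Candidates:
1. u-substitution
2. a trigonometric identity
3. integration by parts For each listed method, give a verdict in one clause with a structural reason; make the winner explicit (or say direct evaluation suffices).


Best approach: u-substitution — everything non-trivial happens through the inner expression 3 s^{3} + 6, and its derivative accounts for the remaining factor up to a constant, so set u = 3 s^{3} + 6.
- u-substitution — yes, a natural case for it.
- a trigonometric identity — there is no trigonometric structure whose rewriting would simplify the integrand.
- integration by parts: the non-polynomial partner is not one of the parts kernels — exp, sine, or cosine with a degree-1 argument, or a logarithm.


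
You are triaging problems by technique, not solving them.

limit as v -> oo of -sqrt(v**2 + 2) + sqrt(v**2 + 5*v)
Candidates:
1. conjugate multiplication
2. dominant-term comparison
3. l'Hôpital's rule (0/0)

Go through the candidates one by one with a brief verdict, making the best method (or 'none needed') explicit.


Diagnosis: conjugate multiplication — an infinity-minus-infinity difference with a surviving radical — multiply by the conjugate to cancel the divergence.
- conjugate multiplication: yes, a natural case for it.
- dominant-term comparison: no dominant power emerges to decide the limit by degree comparison.
- l'Hôpital's rule (0/0): no quotient structure at all: the clash is ∞ minus ∞, which rationalizing converts into a tractable ratio.


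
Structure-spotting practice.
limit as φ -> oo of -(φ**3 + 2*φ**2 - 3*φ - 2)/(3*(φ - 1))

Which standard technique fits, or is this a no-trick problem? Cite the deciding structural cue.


Technique: dominant-term comparison — at large φ only the top-degree terms survive; compare the leading terms and the limit falls out. l'Hôpital's at-infinity variant applies to the expression viewed as a single quotient; the leading-term comparison is the direct route.


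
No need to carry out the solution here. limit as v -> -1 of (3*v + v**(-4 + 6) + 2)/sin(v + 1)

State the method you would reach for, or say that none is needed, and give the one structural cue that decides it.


Diagnosis: l'Hôpital's rule (0/0) — substituting -1 gives 0 over 0; differentiate top and bottom once and re-evaluate. The standard small-argument limits would also carry it; the rule is the systematic route.


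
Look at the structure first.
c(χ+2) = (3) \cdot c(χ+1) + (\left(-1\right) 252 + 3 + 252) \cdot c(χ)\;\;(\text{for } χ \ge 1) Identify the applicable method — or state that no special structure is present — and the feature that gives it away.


Diagnosis: the characteristic-root method — every coefficient is a fixed number and the forcing is zero — substitute r^χ and read off the root equation.


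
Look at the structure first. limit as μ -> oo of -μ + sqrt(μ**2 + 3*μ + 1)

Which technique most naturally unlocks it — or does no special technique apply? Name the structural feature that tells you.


Verdict: conjugate multiplication — the difference sqrt(μ**2 + 3*μ + 1) - μ is an ∞ − ∞ stalemate; its conjugate partner breaks the tie.


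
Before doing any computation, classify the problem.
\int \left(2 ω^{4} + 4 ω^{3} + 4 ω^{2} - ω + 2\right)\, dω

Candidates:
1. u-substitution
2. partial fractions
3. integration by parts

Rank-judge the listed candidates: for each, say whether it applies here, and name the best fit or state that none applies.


Verdict: no special technique — nothing composite, nothing rational, nothing trigonometric — each constant-multiple power of ω integrates by the power rule alone.
- u-substitution: any workable substitution here is cosmetic — the integrand is already in directly integrable form.
- partial fractions: there is no rational-function structure to decompose.
- integration by parts — parts would only shuffle a directly integrable integrand.


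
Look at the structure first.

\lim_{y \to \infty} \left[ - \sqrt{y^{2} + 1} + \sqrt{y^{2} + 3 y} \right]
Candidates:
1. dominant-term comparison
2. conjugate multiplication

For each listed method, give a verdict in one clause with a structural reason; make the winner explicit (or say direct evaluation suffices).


Diagnosis: conjugate multiplication — divergence minus divergence hides a finite answer — expose it by pairing \sqrt{y^{2} + 3 y} - \sqrt{y^{2} + 1} with its conjugate.
- dominant-term comparison: this limit is not decided by comparing polynomial growth at infinity.
- conjugate multiplication: yes — fits the structure here.


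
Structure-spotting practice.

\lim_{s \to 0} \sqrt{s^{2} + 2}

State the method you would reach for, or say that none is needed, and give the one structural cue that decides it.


Technique: no special technique — no denominator vanishes and nothing blows up at 0: direct substitution is the whole computation.


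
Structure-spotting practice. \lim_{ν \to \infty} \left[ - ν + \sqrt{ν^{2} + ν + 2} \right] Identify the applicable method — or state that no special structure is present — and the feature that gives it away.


Diagnosis: conjugate multiplication — \sqrt{ν^{2} + ν + 2} and ν both blow up, but their difference is tame once the conjugate rationalizes it.


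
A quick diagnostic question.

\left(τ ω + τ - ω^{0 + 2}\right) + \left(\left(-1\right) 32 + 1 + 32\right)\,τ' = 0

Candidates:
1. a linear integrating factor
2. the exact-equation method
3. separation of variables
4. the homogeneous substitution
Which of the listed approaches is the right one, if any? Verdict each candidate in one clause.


Diagnosis: a linear integrating factor — the unknown enters only to the first power against a nonzero forcing term — the integrating-factor template applies directly.
- a linear integrating factor: a fit — the right tool for this form.
- the exact-equation method — exactness fails on the nose — the mixed partials do not match.
- separation of variables — the two dependences do not factor apart.
- the homogeneous substitution — the slope changes under joint rescaling, failing the degree-zero test.


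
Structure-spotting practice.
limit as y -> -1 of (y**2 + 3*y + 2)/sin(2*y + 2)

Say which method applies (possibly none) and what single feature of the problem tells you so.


Technique: l'Hôpital's rule (0/0) — substituting -1 gives 0 over 0; differentiate top and bottom once and re-evaluate. Expanding numerator and denominator to first order gives the same value — the rule automates exactly that.


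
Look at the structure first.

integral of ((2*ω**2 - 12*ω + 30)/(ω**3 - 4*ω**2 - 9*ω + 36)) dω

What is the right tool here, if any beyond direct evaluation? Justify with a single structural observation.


Diagnosis: partial fractions — rational integrand, reducible denominator ω**3 - 4*ω**2 - 9*ω + 36: decompose first, integrate second.


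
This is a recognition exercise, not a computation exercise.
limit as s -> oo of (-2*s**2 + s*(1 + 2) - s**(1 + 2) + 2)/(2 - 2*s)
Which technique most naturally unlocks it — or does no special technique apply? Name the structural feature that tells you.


Technique: dominant-term comparison — divide through by the highest power of s; every lower-order term dies and the dominant terms decide the limit. Viewed as a single quotient this is an ∞/∞ form — an at-infinity application of l'Hôpital's rule would also resolve it; comparing leading growth reads the answer without differentiating.


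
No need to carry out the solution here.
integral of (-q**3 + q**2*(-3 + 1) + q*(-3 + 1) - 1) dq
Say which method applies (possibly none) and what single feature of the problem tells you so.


Technique: no special technique — nothing composite, nothing rational, nothing trigonometric — each constant-multiple power of q integrates by the power rule alone.


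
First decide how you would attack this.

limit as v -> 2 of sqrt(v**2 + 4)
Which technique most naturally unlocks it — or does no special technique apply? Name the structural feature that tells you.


Diagnosis: no special technique — no denominator vanishes and nothing blows up at 2: direct substitution is the whole computation.


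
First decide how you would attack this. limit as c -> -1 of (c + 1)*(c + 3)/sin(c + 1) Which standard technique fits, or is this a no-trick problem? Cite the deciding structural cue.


Diagnosis: l'Hôpital's rule (0/0) — substituting -1 gives 0 over 0; differentiate top and bottom once and re-evaluate. A first-order expansion at the point is an equally standard path; the rule packages it.


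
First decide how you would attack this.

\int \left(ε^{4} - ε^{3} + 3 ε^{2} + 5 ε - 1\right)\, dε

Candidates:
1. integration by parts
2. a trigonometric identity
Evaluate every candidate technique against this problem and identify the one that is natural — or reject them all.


Best approach: no special technique — a term-by-term power-rule job in ε; no substitution or rearrangement earns its keep here.
- integration by parts — splitting off a factor buys nothing — the integrand integrates directly without parts.
- a trigonometric identity — there is no trigonometric structure at all — the integrand carries no sine or cosine to rewrite.


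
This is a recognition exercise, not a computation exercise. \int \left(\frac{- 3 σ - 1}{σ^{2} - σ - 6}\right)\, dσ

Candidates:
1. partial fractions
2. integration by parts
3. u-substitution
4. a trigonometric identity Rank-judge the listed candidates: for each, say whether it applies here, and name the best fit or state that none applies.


Verdict: partial fractions — the integrand is a proper rational function and its denominator σ^{2} - σ - 6 factors into distinct pieces, so it splits into simple fractions.
- partial fractions: yes, a natural case for it.
- integration by parts — no split into a nonconstant polynomial times one of the standard kernels — exp, sine, or cosine of a linear argument, or a logarithm — applies here.
- u-substitution — no subexpression of the integrand pairs with its own derivative as a factor — individual terms may offer their own substitutions, but any change of variable covering the whole integral would have to be constructed from outside the expression.
- a trigonometric identity: there is no trigonometric structure at all — the integrand carries no sine or cosine to rewrite.


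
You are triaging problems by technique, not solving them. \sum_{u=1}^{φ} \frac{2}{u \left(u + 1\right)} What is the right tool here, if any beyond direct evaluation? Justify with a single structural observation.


Method: telescoping — \frac{2}{u \left(u + 1\right)} decomposes into shift-paired simple fractions; the series telescopes to finitely many boundary pieces.


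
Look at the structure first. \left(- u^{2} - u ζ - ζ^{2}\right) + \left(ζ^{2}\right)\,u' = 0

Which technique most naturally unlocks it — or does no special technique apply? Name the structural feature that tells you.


Best approach: the homogeneous substitution — scaling ζ and u together leaves the slope fixed — it depends only on u/ζ, so substitute the ratio.


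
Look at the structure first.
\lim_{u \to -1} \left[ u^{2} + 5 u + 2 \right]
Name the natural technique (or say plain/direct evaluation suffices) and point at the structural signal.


Technique: no special technique — nothing blocks direct substitution at -1: plug in and finish.


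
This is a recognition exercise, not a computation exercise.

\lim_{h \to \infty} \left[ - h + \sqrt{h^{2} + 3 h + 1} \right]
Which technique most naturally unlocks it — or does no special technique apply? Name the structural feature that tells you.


Method: conjugate multiplication — the difference \sqrt{h^{2} + 3 h + 1} - h is an ∞ − ∞ stalemate; its conjugate partner breaks the tie.


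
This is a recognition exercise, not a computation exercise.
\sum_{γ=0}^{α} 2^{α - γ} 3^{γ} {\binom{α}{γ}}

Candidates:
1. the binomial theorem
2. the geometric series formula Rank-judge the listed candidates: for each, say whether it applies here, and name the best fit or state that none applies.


Verdict: the binomial theorem — binomial coefficients against complementary powers of 3 and 2: recognize the binomial expansion and resum.
- the binomial theorem — a fit — the right tool for this form.
- the geometric series formula — the ratio of consecutive terms depends on the index.


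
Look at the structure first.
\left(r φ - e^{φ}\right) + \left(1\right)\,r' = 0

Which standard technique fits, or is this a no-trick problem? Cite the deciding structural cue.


Technique: a linear integrating factor — r enters only linearly with coefficient φ; multiply by exp of the integral of φ and the left side becomes one derivative.


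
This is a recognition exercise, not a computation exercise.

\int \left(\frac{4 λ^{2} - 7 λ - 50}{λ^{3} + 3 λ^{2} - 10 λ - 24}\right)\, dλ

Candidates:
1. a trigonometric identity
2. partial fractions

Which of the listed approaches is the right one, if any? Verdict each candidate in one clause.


Technique: partial fractions — the bottom, λ^{3} + 3 λ^{2} - 10 λ - 24, comes apart into simple factors, and a proper rational function over split factors decomposes.
- a trigonometric identity — there is no trigonometric structure at all — the integrand carries no sine or cosine to rewrite.
- partial fractions: a fit — the right tool for this form.


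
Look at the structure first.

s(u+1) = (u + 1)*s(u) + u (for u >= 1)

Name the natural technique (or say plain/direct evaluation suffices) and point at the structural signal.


Diagnosis: a summation factor — normalize by the running product of u + 1: the left side becomes a difference, and differences sum.


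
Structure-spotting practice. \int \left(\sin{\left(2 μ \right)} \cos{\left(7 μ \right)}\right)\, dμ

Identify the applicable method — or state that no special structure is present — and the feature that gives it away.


Best approach: a trigonometric identity — the product \sin{\left(2 μ \right)} \cos{\left(7 μ \right)} converts to a sum of single-frequency sinusoids via the product-to-sum identity.


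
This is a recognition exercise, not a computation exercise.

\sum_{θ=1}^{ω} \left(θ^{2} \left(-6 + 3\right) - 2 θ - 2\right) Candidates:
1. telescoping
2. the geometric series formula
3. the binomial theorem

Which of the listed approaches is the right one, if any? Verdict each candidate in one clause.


Best approach: no special technique — the sum is polynomial through and through; closed forms for each power of θ finish it directly.
- telescoping — computed from the summand as displayed, the partial sums build up without the pairwise collapse telescoping exploits.
- the geometric series formula: the term-to-term ratio changes with the index, so the geometric formula cannot close it.
- the binomial theorem — there is no pair of bases whose matched powers would reassemble into a single binomial power.


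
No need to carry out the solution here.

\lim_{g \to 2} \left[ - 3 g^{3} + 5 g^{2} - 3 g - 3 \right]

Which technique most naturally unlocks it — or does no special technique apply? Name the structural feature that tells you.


Verdict: no special technique — the expression is continuous at 2 — substitute and evaluate; no indeterminate form appears.


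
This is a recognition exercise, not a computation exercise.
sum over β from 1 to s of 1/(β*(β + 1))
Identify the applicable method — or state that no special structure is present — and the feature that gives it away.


Technique: telescoping — 1/(β*(β + 1)) is a collapsed telescope: expand it into simple fractions to see the cancellation.


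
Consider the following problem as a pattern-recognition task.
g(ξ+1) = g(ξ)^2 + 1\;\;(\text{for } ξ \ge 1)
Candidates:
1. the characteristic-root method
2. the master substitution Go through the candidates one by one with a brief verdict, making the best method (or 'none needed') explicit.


Verdict: no special technique — this one you iterate or analyze qualitatively: the nonlinearity defeats linear solution methods.
- the characteristic-root method: the recursion is nonlinear in the sequence values, so no linear-modes ansatz applies.
- the master substitution: there is no divide-the-index recursive argument.


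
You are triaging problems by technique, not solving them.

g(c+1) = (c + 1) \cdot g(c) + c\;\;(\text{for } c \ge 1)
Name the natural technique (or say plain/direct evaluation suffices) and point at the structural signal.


Diagnosis: a summation factor — rescale the sequence by the product of the weights c + 1 so far — the recurrence collapses to a plain running sum.


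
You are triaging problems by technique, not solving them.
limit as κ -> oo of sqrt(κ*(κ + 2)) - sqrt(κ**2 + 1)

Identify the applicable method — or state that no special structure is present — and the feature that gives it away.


Best approach: conjugate multiplication — an infinity-minus-infinity difference with a surviving radical — multiply by the conjugate to cancel the divergence.


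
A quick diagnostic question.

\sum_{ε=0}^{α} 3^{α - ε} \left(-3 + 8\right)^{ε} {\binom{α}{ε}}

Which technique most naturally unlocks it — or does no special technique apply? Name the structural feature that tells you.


Technique: the binomial theorem — binomial coefficients against complementary powers of (-3 + 8) and 3: recognize the binomial expansion and resum.


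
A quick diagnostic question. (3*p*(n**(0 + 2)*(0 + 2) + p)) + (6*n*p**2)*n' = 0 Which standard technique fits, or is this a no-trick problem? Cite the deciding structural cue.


Method: the exact-equation method — because the two cross partials coincide, the form is conservative as written — recover its potential in (p, n).


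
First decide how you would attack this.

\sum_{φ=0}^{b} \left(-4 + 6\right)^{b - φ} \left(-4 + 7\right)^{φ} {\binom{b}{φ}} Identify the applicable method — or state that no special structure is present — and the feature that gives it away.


Verdict: the binomial theorem — the binomial coefficients weight matched powers of (-4 + 7) and (-4 + 6), which is exactly the expansion of a binomial power.


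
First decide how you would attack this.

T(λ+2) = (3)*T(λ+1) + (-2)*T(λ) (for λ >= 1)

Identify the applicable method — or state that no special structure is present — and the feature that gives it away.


Best approach: the characteristic-root method — linear, homogeneous, constant coefficients: solutions of the form r^λ exist — find the roots of the characteristic polynomial.


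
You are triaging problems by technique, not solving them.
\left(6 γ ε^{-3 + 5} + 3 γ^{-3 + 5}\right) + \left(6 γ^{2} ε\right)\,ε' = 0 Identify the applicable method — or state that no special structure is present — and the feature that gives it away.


Technique: the exact-equation method — equality of cross partials is the green light — assemble the potential function term by term.


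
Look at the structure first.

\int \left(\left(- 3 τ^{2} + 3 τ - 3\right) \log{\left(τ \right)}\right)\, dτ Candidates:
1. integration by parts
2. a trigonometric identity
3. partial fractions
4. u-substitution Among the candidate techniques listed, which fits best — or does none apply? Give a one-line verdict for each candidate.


Best approach: integration by parts — with u = \log{\left(τ \right)} the logarithm disappears after one differentiation, leaving a power-rule integral.
- integration by parts: applies; the problem has the shape this method handles.
- a trigonometric identity — no sine or cosine appears, so there is nothing for a trigonometric identity to act on.
- partial fractions — there is no rational-function structure to decompose.
- u-substitution: no subexpression of the integrand serves as a whole-integral substitution inner — individual terms may offer their own, but none carries its derivative as a factor of the full integrand; a working change of variable would have to be constructed from outside the expression.


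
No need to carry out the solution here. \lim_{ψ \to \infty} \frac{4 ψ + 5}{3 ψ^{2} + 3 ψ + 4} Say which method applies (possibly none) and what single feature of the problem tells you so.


Best approach: dominant-term comparison — growth-rate triage: the leading powers of ψ decide the limit, everything else is noise. l'Hôpital's at-infinity variant applies to the expression viewed as a single quotient; the leading-term comparison is the direct route.


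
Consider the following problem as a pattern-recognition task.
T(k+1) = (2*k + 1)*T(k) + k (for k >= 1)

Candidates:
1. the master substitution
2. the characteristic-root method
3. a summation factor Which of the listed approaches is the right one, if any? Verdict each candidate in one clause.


Diagnosis: a summation factor — because the multiplier 2*k + 1 is index-dependent, divide through by its running product and sum the resulting differences.
- the master substitution — the recursion shifts the index rather than dividing it.
- the characteristic-root method — the coefficients vary with the index, breaking the constant-coefficient structure the method needs.
- a summation factor: yes, a natural case for it.


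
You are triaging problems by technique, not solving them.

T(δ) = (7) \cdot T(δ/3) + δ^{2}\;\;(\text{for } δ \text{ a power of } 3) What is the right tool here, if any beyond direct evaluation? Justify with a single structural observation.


Method: the master substitution — the argument shrinks by the factor 3, so measure the index on a logarithmic scale and the recursion becomes a shift.


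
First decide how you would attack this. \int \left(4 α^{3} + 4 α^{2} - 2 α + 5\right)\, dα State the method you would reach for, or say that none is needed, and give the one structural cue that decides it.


Technique: no special technique — the integrand is a sum of constant multiples of powers of α — integrate term by term.


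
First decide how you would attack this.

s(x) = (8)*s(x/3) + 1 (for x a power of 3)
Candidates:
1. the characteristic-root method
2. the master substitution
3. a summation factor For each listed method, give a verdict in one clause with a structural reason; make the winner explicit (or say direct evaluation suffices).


Method: the master substitution — recursion at x/3 is multiplicative in the index; logarithmic reindexing via x = 3^m linearizes it.
- the characteristic-root method — a divided-index call is not the fixed-shift linear shape that characteristic roots solve.
- the master substitution — applies; the problem has the shape this method handles.
- a summation factor: a divided-index call is outside the fixed-shift first-order family a summation factor normalizes.


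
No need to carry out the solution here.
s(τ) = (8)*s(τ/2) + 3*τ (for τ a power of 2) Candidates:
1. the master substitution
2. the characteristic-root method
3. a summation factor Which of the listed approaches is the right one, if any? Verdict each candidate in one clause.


Method: the master substitution — treat m = log base 2 of τ as the new clock: one recursion step advances m by one while τ scales by 2.
- the master substitution — a fit — the right tool for this form.
- the characteristic-root method — the recursion divides its index rather than shifting it — outside the constant-shift family the root method covers.
- a summation factor — the recursion divides its index rather than shifting it — there is no previous-term chain for a summation factor to telescope.


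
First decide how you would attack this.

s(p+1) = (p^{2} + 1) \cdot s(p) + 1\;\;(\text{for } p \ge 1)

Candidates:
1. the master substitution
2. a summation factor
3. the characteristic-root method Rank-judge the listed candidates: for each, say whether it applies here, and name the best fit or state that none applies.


Technique: a summation factor — an index-dependent multiplier p^{2} + 1 rules out characteristic roots; a summation factor converts it to a pure difference.
- the master substitution: the recursion steps by a constant offset, so exponential reindexing is pointless.
- a summation factor: yes, a natural case for it.
- the characteristic-root method — an index-dependent weight blocks the pure exponential ansatz.


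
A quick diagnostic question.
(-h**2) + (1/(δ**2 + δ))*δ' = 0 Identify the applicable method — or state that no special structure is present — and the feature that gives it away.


Technique: separation of variables — solved for the derivative, the right side splits multiplicatively into a function of each variable alone — divide and integrate each side. This doubles as a Bernoulli equation in the unknown as written; dividing and integrating works on it directly.


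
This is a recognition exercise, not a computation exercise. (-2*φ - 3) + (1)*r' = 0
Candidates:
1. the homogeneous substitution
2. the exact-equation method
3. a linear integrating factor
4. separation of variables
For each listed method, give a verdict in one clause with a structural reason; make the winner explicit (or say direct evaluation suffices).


Method: no special technique — the slope is a function of φ alone, so integrate both sides directly.
- the homogeneous substitution — the slope does not depend on the ratio of the variables alone.
- the exact-equation method — with the unknown absent from both coefficients, the cross-partial test holds emptily — nothing for the exact method to work on.
- a linear integrating factor — the linear template holds only trivially here (the unknown is absent, so the coefficient is zero) — the method is not the natural label.
- separation of variables: separation is only trivially available — with the unknown absent from the slope this is a direct integration, not a separation problem.
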